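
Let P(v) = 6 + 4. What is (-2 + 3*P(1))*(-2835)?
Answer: -79380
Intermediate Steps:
P(v) = 10
(-2 + 3*P(1))*(-2835) = (-2 + 3*10)*(-2835) = (-2 + 30)*(-2835) = 28*(-2835) = -79380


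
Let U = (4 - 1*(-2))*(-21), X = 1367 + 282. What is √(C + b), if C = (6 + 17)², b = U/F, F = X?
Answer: √1438249555/1649 ≈ 22.998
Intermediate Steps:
X = 1649
F = 1649
U = -126 (U = (4 + 2)*(-21) = 6*(-21) = -126)
b = -126/1649 ≈ -0.076410
C = 529 (C = 23² = 529)
√(C + b) = √(529 - 126/1649) = √(872195/1649) = √1438249555/1649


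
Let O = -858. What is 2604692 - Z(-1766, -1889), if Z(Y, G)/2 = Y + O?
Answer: 2609940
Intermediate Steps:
Z(Y, G) = -1716 + 2*Y (Z(Y, G) = 2*(Y - 858) = 2*(-858 + Y) = -1716 + 2*Y)
2604692 - Z(-1766, -1889) = 2604692 - (-1716 + 2*(-1766)) = 2604692 - (-1716 - 3532) = 2604692 - 1*(-5248) = 2604692 + 5248 = 2609940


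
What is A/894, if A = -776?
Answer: -388/447 ≈ -0.86801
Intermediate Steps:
A/894 = -776/894 = -776*1/894 = -388/447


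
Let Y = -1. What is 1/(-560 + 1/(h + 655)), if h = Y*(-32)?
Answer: -687/384719 ≈ -0.0017857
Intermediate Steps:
h = 32 (h = -1*(-32) = 32)
1/(-560 + 1/(h + 655)) = 1/(-560 + 1/(32 + 655)) = 1/(-560 + 1/687) = 1/(-384719/687) = -687/384719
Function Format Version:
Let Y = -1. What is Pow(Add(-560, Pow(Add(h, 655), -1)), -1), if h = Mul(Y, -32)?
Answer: Rational(-687, 384719) ≈ -0.0017857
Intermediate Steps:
h = 32 (h = Mul(-1, -32) = 32)
Pow(Add(-560, Pow(Add(h, 655), -1)), -1) = Pow(Add(-560, Pow(Add(32, 655), -1)), -1) = Pow(Add(-560, Pow(687, -1)), -1) = Pow(Add(-560, Rational(1, 687)), -1) = Pow(Rational(-384719, 687), -1) = Rational(-687, 384719)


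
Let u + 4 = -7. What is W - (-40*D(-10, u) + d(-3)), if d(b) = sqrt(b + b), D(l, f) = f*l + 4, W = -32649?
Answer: -28089 - I*sqrt(6) ≈ -28089.0 - 2.4495*I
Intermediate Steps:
u = -11 (u = -4 - 7 = -11)
D(l, f) = 4 + f*l
d(b) = sqrt(2)*sqrt(b) (d(b) = sqrt(2*b) = sqrt(2)*sqrt(b))
W - (-40*D(-10, u) + d(-3)) = -32649 - (-40*(4 - 11*(-10)) + sqrt(2)*sqrt(-3)) = -32649 - (-40*(4 + 110) + sqrt(2)*(I*sqrt(3))) = -32649 - (-40*114 + I*sqrt(6)) = -32649 - (-4560 + I*sqrt(6)) = -32649 + (4560 - I*sqrt(6)) = -28089 - I*sqrt(6)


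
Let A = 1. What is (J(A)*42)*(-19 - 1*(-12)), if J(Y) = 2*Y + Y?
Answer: -882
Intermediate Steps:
J(Y) = 3*Y
(J(A)*42)*(-19 - 1*(-12)) = ((3*1)*42)*(-19 - 1*(-12)) = (3*42)*(-19 + 12) = 126*(-7) = -882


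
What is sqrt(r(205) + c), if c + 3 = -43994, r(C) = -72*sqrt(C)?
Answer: sqrt(-43997 - 72*sqrt(205)) ≈ 212.2*I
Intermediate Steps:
c = -43997 (c = -3 - 43994 = -43997)
sqrt(r(205) + c) = sqrt(-72*sqrt(205) - 43997) = sqrt(-43997 - 72*sqrt(205))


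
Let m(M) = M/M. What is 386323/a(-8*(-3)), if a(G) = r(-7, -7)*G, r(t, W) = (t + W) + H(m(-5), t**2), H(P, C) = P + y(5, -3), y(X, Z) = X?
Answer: -386323/192 ≈ -2012.1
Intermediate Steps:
m(M) = 1
H(P, C) = 5 + P (H(P, C) = P + 5 = 5 + P)
r(t, W) = 6 + W + t (r(t, W) = (t + W) + (5 + 1) = (W + t) + 6 = 6 + W + t)
a(G) = -8*G (a(G) = (6 - 7 - 7)*G = -8*G)
386323/a(-8*(-3)) = 386323/((-(-64)*(-3))) = 386323/((-8*24)) = 386323/(-192) = 386323*(-1/192) = -386323/192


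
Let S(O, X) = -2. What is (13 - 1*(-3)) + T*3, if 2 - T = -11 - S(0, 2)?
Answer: 49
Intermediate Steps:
T = 11 (T = 2 - (-11 - 1*(-2)) = 2 - (-11 + 2) = 2 - 1*(-9) = 2 + 9 = 11)
(13 - 1*(-3)) + T*3 = (13 - 1*(-3)) + 11*3 = (13 + 3) + 33 = 16 + 33 = 49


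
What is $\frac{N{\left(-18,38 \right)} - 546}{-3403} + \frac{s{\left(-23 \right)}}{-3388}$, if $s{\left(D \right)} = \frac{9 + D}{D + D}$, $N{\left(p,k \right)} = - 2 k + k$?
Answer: $\frac{6497685}{37882196} \approx 0.17152$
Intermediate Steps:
$N{\left(p,k \right)} = - k$
$s{\left(D \right)} = \frac{9 + D}{2 D}$
$\frac{N{\left(-18,38 \right)} - 546}{-3403} + \frac{s{\left(-23 \right)}}{-3388} = \frac{\left(-1\right) 38 - 546}{-3403} + \frac{\frac{1}{2} \frac{1}{-23} \left(9 - 23\right)}{-3388} = \left(-38 - 546\right) \left(- \frac{1}{3403}\right) + \frac{1}{2} \left(- \frac{1}{23}\right) \left(-14\right) \left(- \frac{1}{3388}\right) = \left(-584\right) \left(- \frac{1}{3403}\right) + \frac{7}{23} \left(- \frac{1}{3388}\right) = \frac{584}{3403} - \frac{1}{11132} = \frac{6497685}{37882196}$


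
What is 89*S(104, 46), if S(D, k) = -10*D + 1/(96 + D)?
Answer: -18511911/200 ≈ -92560.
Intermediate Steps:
S(D, k) = 1/(96 + D) - 10*D
89*S(104, 46) = 89*((1 - 960*104 - 10*104**2)/(96 + 104)) = 89*((1 - 99840 - 10*10816)/200) = 89*((1 - 99840 - 108160)/200) = 89*((1/200)*(-207999)) = 89*(-207999/200) = -18511911/200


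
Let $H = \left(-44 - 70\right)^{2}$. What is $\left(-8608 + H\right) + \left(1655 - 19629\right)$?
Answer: $-13586$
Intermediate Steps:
$H = 12996$ ($H = \left(-114\right)^{2} = 12996$)
$\left(-8608 + H\right) + \left(1655 - 19629\right) = \left(-8608 + 12996\right) + \left(1655 - 19629\right) = 4388 + \left(1655 - 19629\right) = 4388 - 17974 = -13586$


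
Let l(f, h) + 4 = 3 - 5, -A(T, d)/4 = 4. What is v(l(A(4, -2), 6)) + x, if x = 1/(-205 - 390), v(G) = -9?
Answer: -5356/595 ≈ -9.0017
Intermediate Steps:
A(T, d) = -16 (A(T, d) = -4*4 = -16)
l(f, h) = -6 (l(f, h) = -4 + (3 - 5) = -4 - 2 = -6)
x = -1/595 (x = 1/(-595) = -1/595 ≈ -0.0016807)
v(l(A(4, -2), 6)) + x = -9 - 1/595 = -5356/595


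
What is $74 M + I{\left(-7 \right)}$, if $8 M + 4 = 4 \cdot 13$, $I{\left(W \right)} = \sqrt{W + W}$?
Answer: $444 + i \sqrt{14} \approx 444.0 + 3.7417 i$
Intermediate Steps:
$I{\left(W \right)} = \sqrt{2} \sqrt{W}$ ($I{\left(W \right)} = \sqrt{2 W} = \sqrt{2} \sqrt{W}$)
$M = 6$ ($M = - \frac{1}{2} + \frac{4 \cdot 13}{8} = - \frac{1}{2} + \frac{1}{8} \cdot 52 = - \frac{1}{2} + \frac{13}{2} = 6$)
$74 M + I{\left(-7 \right)} = 74 \cdot 6 + \sqrt{2} \sqrt{-7} = 444 + \sqrt{2} i \sqrt{7} = 444 + i \sqrt{14}$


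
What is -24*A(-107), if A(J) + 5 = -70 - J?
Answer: -768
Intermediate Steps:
A(J) = -75 - J (A(J) = -5 + (-70 - J) = -75 - J)
-24*A(-107) = -24*(-75 - 1*(-107)) = -24*(-75 + 107) = -24*32 = -768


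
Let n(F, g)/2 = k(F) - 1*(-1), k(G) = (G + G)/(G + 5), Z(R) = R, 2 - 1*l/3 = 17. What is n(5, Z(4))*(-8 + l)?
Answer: -212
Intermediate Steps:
l = -45 (l = 6 - 3*17 = 6 - 51 = -45)
k(G) = 2*G/(5 + G) (k(G) = (2*G)/(5 + G) = 2*G/(5 + G))
n(F, g) = 2 + 4*F/(5 + F) (n(F, g) = 2*(2*F/(5 + F) - 1*(-1)) = 2*(2*F/(5 + F) + 1) = 2*(1 + 2*F/(5 + F)) = 2 + 4*F/(5 + F))
n(5, Z(4))*(-8 + l) = (2*(5 + 3*5)/(5 + 5))*(-8 - 45) = (2*(5 + 15)/10)*(-53) = (2*(⅒)*20)*(-53) = 4*(-53) = -212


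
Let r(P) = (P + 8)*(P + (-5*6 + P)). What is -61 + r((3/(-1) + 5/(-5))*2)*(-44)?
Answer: -61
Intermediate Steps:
r(P) = (-30 + 2*P)*(8 + P) (r(P) = (8 + P)*(P + (-30 + P)) = (8 + P)*(-30 + 2*P) = (-30 + 2*P)*(8 + P))
-61 + r((3/(-1) + 5/(-5))*2)*(-44) = -61 + (-240 - 14*(3/(-1) + 5/(-5))*2 + 2*((3/(-1) + 5/(-5))*2)**2)*(-44) = -61 + (-240 - 14*(3*(-1) + 5*(-1/5))*2 + 2*((3*(-1) + 5*(-1/5))*2)**2)*(-44) = -61 + (-240 - 14*(-3 - 1)*2 + 2*((-3 - 1)*2)**2)*(-44) = -61 + (-240 - (-56)*2 + 2*(-4*2)**2)*(-44) = -61 + (-240 - 14*(-8) + 2*(-8)**2)*(-44) = -61 + (-240 + 112 + 2*64)*(-44) = -61 + (-240 + 112 + 128)*(-44) = -61 + 0*(-44) = -61 + 0 = -61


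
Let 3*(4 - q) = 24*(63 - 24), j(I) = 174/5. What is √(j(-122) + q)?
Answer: I*√6830/5 ≈ 16.529*I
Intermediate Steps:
j(I) = 174/5 (j(I) = 174*(⅕) = 174/5)
q = -308 (q = 4 - 8*(63 - 24) = 4 - 8*39 = 4 - ⅓*936 = 4 - 312 = -308)
√(j(-122) + q) = √(174/5 - 308) = √(-1366/5) = I*√6830/5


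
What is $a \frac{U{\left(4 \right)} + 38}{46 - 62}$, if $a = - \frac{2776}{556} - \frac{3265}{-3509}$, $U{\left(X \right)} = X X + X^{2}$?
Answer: $\frac{69349385}{3902008} \approx 17.773$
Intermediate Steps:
$U{\left(X \right)} = 2 X^{2}$ ($U{\left(X \right)} = X^{2} + X^{2} = 2 X^{2}$)
$a = - \frac{1981411}{487751}$ ($a = \left(-2776\right) \frac{1}{556} - - \frac{3265}{3509} = - \frac{694}{139} + \frac{3265}{3509} = - \frac{1981411}{487751} \approx -4.0623$)
$a \frac{U{\left(4 \right)} + 38}{46 - 62} = - \frac{1981411 \frac{2 \cdot 4^{2} + 38}{46 - 62}}{487751} = - \frac{1981411 \frac{2 \cdot 16 + 38}{-16}}{487751} = - \frac{1981411 \left(32 + 38\right) \left(- \frac{1}{16}\right)}{487751} = - \frac{1981411 \cdot 70 \left(- \frac{1}{16}\right)}{487751} = \left(- \frac{1981411}{487751}\right) \left(- \frac{35}{8}\right) = \frac{69349385}{3902008}$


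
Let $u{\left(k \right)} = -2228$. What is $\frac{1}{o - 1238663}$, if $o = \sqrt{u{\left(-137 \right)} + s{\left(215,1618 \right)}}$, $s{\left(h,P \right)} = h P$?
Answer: $- \frac{1238663}{1534285681927} - \frac{\sqrt{345642}}{1534285681927} \approx -8.0771 \cdot 10^{-7}$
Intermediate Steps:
$s{\left(h,P \right)} = P h$
$o = \sqrt{345642}$ ($o = \sqrt{-2228 + 1618 \cdot 215} = \sqrt{-2228 + 347870} = \sqrt{345642} \approx 587.91$)
$\frac{1}{o - 1238663} = \frac{1}{\sqrt{345642} - 1238663} = \frac{1}{-1238663 + \sqrt{345642}}$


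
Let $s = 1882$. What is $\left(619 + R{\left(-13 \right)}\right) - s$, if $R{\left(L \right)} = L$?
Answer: $-1276$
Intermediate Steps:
$\left(619 + R{\left(-13 \right)}\right) - s = \left(619 - 13\right) - 1882 = 606 - 1882 = -1276$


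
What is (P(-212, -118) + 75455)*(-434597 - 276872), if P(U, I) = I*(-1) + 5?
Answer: -53771404082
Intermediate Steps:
P(U, I) = 5 - I (P(U, I) = -I + 5 = 5 - I)
(P(-212, -118) + 75455)*(-434597 - 276872) = ((5 - 1*(-118)) + 75455)*(-434597 - 276872) = ((5 + 118) + 75455)*(-711469) = (123 + 75455)*(-711469) = 75578*(-711469) = -53771404082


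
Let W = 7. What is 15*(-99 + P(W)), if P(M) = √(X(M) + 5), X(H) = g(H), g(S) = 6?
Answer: -1485 + 15*√11 ≈ -1435.3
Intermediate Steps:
X(H) = 6
P(M) = √11 (P(M) = √(6 + 5) = √11)
15*(-99 + P(W)) = 15*(-99 + √11) = -1485 + 15*√11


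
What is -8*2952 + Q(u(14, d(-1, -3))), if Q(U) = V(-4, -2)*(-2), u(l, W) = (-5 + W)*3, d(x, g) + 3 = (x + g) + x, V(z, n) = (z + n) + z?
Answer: -23596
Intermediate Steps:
V(z, n) = n + 2*z (V(z, n) = (n + z) + z = n + 2*z)
d(x, g) = -3 + g + 2*x (d(x, g) = -3 + ((x + g) + x) = -3 + ((g + x) + x) = -3 + (g + 2*x) = -3 + g + 2*x)
u(l, W) = -15 + 3*W
Q(U) = 20 (Q(U) = (-2 + 2*(-4))*(-2) = (-2 - 8)*(-2) = -10*(-2) = 20)
-8*2952 + Q(u(14, d(-1, -3))) = -8*2952 + 20 = -23616 + 20 = -23596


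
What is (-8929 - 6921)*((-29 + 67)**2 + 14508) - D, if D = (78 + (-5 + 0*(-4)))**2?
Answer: -252844529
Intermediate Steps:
D = 5329 (D = (78 + (-5 + 0))**2 = (78 - 5)**2 = 73**2 = 5329)
(-8929 - 6921)*((-29 + 67)**2 + 14508) - D = (-8929 - 6921)*((-29 + 67)**2 + 14508) - 1*5329 = -15850*(38**2 + 14508) - 5329 = -15850*(1444 + 14508) - 5329 = -15850*15952 - 5329 = -252839200 - 5329 = -252844529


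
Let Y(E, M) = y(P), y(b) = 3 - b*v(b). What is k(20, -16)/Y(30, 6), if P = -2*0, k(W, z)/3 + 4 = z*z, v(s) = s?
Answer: 252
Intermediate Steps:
k(W, z) = -12 + 3*z² (k(W, z) = -12 + 3*(z*z) = -12 + 3*z²)
P = 0
y(b) = 3 - b² (y(b) = 3 - b*b = 3 - b²)
Y(E, M) = 3 (Y(E, M) = 3 - 1*0² = 3 - 1*0 = 3 + 0 = 3)
k(20, -16)/Y(30, 6) = (-12 + 3*(-16)²)/3 = (-12 + 3*256)*(⅓) = (-12 + 768)*(⅓) = 756*(⅓) = 252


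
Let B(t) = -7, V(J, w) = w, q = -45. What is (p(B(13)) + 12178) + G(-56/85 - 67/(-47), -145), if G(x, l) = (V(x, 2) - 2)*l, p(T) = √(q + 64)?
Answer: 12178 + √19 ≈ 12182.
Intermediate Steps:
p(T) = √19 (p(T) = √(-45 + 64) = √19)
G(x, l) = 0 (G(x, l) = (2 - 2)*l = 0*l = 0)
(p(B(13)) + 12178) + G(-56/85 - 67/(-47), -145) = (√19 + 12178) + 0 = (12178 + √19) + 0 = 12178 + √19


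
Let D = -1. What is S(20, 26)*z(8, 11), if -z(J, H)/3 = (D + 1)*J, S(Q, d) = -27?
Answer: 0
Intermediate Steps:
z(J, H) = 0 (z(J, H) = -3*(-1 + 1)*J = -0*J = -3*0 = 0)
S(20, 26)*z(8, 11) = -27*0 = 0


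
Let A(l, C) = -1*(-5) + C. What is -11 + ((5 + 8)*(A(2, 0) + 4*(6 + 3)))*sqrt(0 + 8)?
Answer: -11 + 1066*sqrt(2) ≈ 1496.6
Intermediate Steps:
A(l, C) = 5 + C
-11 + ((5 + 8)*(A(2, 0) + 4*(6 + 3)))*sqrt(0 + 8) = -11 + ((5 + 8)*((5 + 0) + 4*(6 + 3)))*sqrt(0 + 8) = -11 + (13*(5 + 4*9))*sqrt(8) = -11 + (13*(5 + 36))*(2*sqrt(2)) = -11 + (13*41)*(2*sqrt(2)) = -11 + 533*(2*sqrt(2)) = -11 + 1066*sqrt(2)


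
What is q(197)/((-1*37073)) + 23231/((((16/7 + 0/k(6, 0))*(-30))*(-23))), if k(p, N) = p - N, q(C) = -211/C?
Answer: 1187656237517/80629326240 ≈ 14.730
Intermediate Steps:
q(197)/((-1*37073)) + 23231/((((16/7 + 0/k(6, 0))*(-30))*(-23))) = (-211/197)/((-1*37073)) + 23231/((((16/7 + 0/(6 - 1*0))*(-30))*(-23))) = -211*1/197/(-37073) + 23231/((((16*(1/7) + 0/(6 + 0))*(-30))*(-23))) = -211/197*(-1/37073) + 23231/((((16/7 + 0/6)*(-30))*(-23))) = 211/7303381 + 23231/((((16/7 + 0*(1/6))*(-30))*(-23))) = 211/7303381 + 23231/((((16/7 + 0)*(-30))*(-23))) = 211/7303381 + 23231/((((16/7)*(-30))*(-23))) = 211/7303381 + 23231/((-480/7*(-23))) = 211/7303381 + 23231/(11040/7) = 211/7303381 + 23231*(7/11040) = 211/7303381 + 162617/11040 = 1187656237517/80629326240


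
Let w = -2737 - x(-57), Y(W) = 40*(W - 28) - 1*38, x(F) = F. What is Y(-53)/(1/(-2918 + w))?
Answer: 18350244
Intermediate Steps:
Y(W) = -1158 + 40*W (Y(W) = 40*(-28 + W) - 38 = (-1120 + 40*W) - 38 = -1158 + 40*W)
w = -2680 (w = -2737 - 1*(-57) = -2737 + 57 = -2680)
Y(-53)/(1/(-2918 + w)) = (-1158 + 40*(-53))/(1/(-2918 - 2680)) = (-1158 - 2120)/(1/(-5598)) = -3278/(-1/5598) = -3278*(-5598) = 18350244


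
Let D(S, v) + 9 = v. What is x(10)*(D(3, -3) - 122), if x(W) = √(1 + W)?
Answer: -134*√11 ≈ -444.43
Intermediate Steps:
D(S, v) = -9 + v
x(10)*(D(3, -3) - 122) = √(1 + 10)*((-9 - 3) - 122) = √11*(-12 - 122) = √11*(-134) = -134*√11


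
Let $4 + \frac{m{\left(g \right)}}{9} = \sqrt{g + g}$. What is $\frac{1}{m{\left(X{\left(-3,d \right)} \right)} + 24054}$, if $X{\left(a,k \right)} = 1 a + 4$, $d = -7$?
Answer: $\frac{4003}{96144027} - \frac{\sqrt{2}}{64096018} \approx 4.1613 \cdot 10^{-5}$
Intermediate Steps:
$X{\left(a,k \right)} = 4 + a$ ($X{\left(a,k \right)} = a + 4 = 4 + a$)
$m{\left(g \right)} = -36 + 9 \sqrt{2} \sqrt{g}$ ($m{\left(g \right)} = -36 + 9 \sqrt{g + g} = -36 + 9 \sqrt{2 g} = -36 + 9 \sqrt{2} \sqrt{g}$)
$\frac{1}{m{\left(X{\left(-3,d \right)} \right)} + 24054} = \frac{1}{\left(-36 + 9 \sqrt{2} \sqrt{4 - 3}\right) + 24054} = \frac{1}{\left(-36 + 9 \sqrt{2} \sqrt{1}\right) + 24054} = \frac{1}{\left(-36 + 9 \sqrt{2} \cdot 1\right) + 24054} = \frac{1}{\left(-36 + 9 \sqrt{2}\right) + 24054} = \frac{1}{24018 + 9 \sqrt{2}}$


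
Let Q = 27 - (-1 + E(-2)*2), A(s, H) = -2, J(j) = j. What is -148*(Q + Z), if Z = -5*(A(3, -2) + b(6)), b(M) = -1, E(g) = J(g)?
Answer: -6956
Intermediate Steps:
E(g) = g
Q = 32 (Q = 27 - (-1 - 2*2) = 27 - (-1 - 4) = 27 - 1*(-5) = 27 + 5 = 32)
Z = 15 (Z = -5*(-2 - 1) = -5*(-3) = 15)
-148*(Q + Z) = -148*(32 + 15) = -148*47 = -6956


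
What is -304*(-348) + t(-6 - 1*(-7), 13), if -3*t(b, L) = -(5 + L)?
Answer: 105798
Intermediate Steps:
t(b, L) = 5/3 + L/3 (t(b, L) = -(-1)*(5 + L)/3 = -(-5 - L)/3 = 5/3 + L/3)
-304*(-348) + t(-6 - 1*(-7), 13) = -304*(-348) + (5/3 + (⅓)*13) = 105792 + (5/3 + 13/3) = 105792 + 6 = 105798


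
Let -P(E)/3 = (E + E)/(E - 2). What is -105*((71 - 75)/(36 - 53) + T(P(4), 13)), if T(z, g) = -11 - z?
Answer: -2205/17 ≈ -129.71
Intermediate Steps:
P(E) = -6*E/(-2 + E) (P(E) = -3*(E + E)/(E - 2) = -3*2*E/(-2 + E) = -6*E/(-2 + E))
-105*((71 - 75)/(36 - 53) + T(P(4), 13)) = -105*((71 - 75)/(36 - 53) + (-11 - (-6)*4/(-2 + 4))) = -105*(-4/(-17) + (-11 - (-6)*4/2)) = -105*(-4*(-1/17) + (-11 - (-6)*4/2)) = -105*(4/17 + (-11 - 1*(-12))) = -105*(4/17 + (-11 + 12)) = -105*(4/17 + 1) = -105*21/17 = -2205/17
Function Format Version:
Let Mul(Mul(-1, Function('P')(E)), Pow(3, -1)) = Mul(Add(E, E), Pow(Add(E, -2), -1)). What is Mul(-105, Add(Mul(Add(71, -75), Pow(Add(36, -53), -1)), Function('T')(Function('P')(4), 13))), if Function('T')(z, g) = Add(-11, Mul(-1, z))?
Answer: Rational(-2205, 17) ≈ -129.71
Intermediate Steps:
Function('P')(E) = Mul(-6, E, Pow(Add(-2, E), -1)) (Function('P')(E) = Mul(-3, Mul(Add(E, E), Pow(Add(E, -2), -1))) = Mul(-3, Mul(Mul(2, E), Pow(Add(-2, E), -1))) = Mul(-3, Mul(2, E, Pow(Add(-2, E), -1))) = Mul(-6, E, Pow(Add(-2, E), -1)))
Mul(-105, Add(Mul(Add(71, -75), Pow(Add(36, -53), -1)), Function('T')(Function('P')(4), 13))) = Mul(-105, Add(Mul(Add(71, -75), Pow(Add(36, -53), -1)), Add(-11, Mul(-1, Mul(-6, 4, Pow(Add(-2, 4), -1)))))) = Mul(-105, Add(Mul(-4, Pow(-17, -1)), Add(-11, Mul(-1, Mul(-6, 4, Pow(2, -1)))))) = Mul(-105, Add(Mul(-4, Rational(-1, 17)), Add(-11, Mul(-1, Mul(-6, 4, Rational(1, 2)))))) = Mul(-105, Add(Rational(4, 17), Add(-11, Mul(-1, -12)))) = Mul(-105, Add(Rational(4, 17), Add(-11, 12))) = Mul(-105, Add(Rational(4, 17), 1)) = Mul(-105, Rational(21, 17)) = Rational(-2205, 17)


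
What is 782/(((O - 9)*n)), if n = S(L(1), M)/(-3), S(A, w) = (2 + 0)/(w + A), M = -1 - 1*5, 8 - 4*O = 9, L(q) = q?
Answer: -23460/37 ≈ -634.05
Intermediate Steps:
O = -¼ (O = 2 - ¼*9 = 2 - 9/4 = -¼ ≈ -0.25000)
M = -6 (M = -1 - 5 = -6)
S(A, w) = 2/(A + w)
n = 2/15 (n = (2/(1 - 6))/(-3) = (2/(-5))*(-⅓) = (2*(-⅕))*(-⅓) = -⅖*(-⅓) = 2/15 ≈ 0.13333)
782/(((O - 9)*n)) = 782/(((-¼ - 9)*(2/15))) = 782/((-37/4*2/15)) = 782/(-37/30) = 782*(-30/37) = -23460/37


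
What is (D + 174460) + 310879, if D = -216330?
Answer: 269009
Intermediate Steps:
(D + 174460) + 310879 = (-216330 + 174460) + 310879 = -41870 + 310879 = 269009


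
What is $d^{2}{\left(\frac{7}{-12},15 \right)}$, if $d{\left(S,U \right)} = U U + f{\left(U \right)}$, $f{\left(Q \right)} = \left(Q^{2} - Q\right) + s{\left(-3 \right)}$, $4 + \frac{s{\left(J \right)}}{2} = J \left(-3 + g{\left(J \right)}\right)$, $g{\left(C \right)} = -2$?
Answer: $208849$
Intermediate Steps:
$s{\left(J \right)} = -8 - 10 J$ ($s{\left(J \right)} = -8 + 2 J \left(-3 - 2\right) = -8 + 2 J \left(-5\right) = -8 + 2 \left(- 5 J\right) = -8 - 10 J$)
$f{\left(Q \right)} = 22 + Q^{2} - Q$ ($f{\left(Q \right)} = \left(Q^{2} - Q\right) - -22 = \left(Q^{2} - Q\right) + \left(-8 + 30\right) = \left(Q^{2} - Q\right) + 22 = 22 + Q^{2} - Q$)
$d{\left(S,U \right)} = 22 - U + 2 U^{2}$ ($d{\left(S,U \right)} = U U + \left(22 + U^{2} - U\right) = U^{2} + \left(22 + U^{2} - U\right) = 22 - U + 2 U^{2}$)
$d^{2}{\left(\frac{7}{-12},15 \right)} = \left(22 - 15 + 2 \cdot 15^{2}\right)^{2} = \left(22 - 15 + 2 \cdot 225\right)^{2} = \left(22 - 15 + 450\right)^{2} = 457^{2} = 208849$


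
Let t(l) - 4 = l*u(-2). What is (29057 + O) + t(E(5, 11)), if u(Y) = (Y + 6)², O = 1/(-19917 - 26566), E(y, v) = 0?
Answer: 1350842462/46483 ≈ 29061.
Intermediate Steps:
O = -1/46483 (O = 1/(-46483) = -1/46483 ≈ -2.1513e-5)
u(Y) = (6 + Y)²
t(l) = 4 + 16*l (t(l) = 4 + l*(6 - 2)² = 4 + l*4² = 4 + l*16 = 4 + 16*l)
(29057 + O) + t(E(5, 11)) = (29057 - 1/46483) + (4 + 16*0) = 1350656530/46483 + (4 + 0) = 1350656530/46483 + 4 = 1350842462/46483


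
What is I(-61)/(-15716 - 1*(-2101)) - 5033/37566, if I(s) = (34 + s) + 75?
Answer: -70327463/511461090 ≈ -0.13750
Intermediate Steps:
I(s) = 109 + s
I(-61)/(-15716 - 1*(-2101)) - 5033/37566 = (109 - 61)/(-15716 - 1*(-2101)) - 5033/37566 = 48/(-15716 + 2101) - 5033*1/37566 = 48/(-13615) - 5033/37566 = 48*(-1/13615) - 5033/37566 = -48/13615 - 5033/37566 = -70327463/511461090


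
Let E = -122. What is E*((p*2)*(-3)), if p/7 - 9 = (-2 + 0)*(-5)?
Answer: 97356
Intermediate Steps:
p = 133 (p = 63 + 7*((-2 + 0)*(-5)) = 63 + 7*(-2*(-5)) = 63 + 7*10 = 63 + 70 = 133)
E*((p*2)*(-3)) = -122*133*2*(-3) = -32452*(-3) = -122*(-798) = 97356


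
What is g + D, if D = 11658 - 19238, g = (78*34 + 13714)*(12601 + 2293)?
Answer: 243747624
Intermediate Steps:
g = 243755204 (g = (2652 + 13714)*14894 = 16366*14894 = 243755204)
D = -7580
g + D = 243755204 - 7580 = 243747624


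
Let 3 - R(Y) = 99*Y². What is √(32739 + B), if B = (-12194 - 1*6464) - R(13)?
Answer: √30809 ≈ 175.52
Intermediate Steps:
R(Y) = 3 - 99*Y²
B = -1930 (B = (-12194 - 1*6464) - (3 - 99*13²) = (-12194 - 6464) - (3 - 99*169) = -18658 - (3 - 16731) = -18658 - 1*(-16728) = -18658 + 16728 = -1930)
√(32739 + B) = √(32739 - 1930) = √30809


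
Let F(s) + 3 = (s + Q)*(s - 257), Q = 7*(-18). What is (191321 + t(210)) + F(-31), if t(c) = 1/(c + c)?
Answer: 99344281/420 ≈ 2.3653e+5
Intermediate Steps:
Q = -126
t(c) = 1/(2*c)
F(s) = -3 + (-257 + s)*(-126 + s) (F(s) = -3 + (s - 126)*(s - 257) = -3 + (-126 + s)*(-257 + s) = -3 + (-257 + s)*(-126 + s))
(191321 + t(210)) + F(-31) = (191321 + (½)/210) + (32379 + (-31)² - 383*(-31)) = (191321 + (½)*(1/210)) + (32379 + 961 + 11873) = (191321 + 1/420) + 45213 = 80354821/420 + 45213 = 99344281/420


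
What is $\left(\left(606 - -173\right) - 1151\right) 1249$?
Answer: $-464628$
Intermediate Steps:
$\left(\left(606 - -173\right) - 1151\right) 1249 = \left(\left(606 + 173\right) - 1151\right) 1249 = \left(779 - 1151\right) 1249 = \left(-372\right) 1249 = -464628$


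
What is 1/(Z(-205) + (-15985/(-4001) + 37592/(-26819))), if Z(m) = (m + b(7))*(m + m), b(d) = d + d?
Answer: 107302819/8403162052013 ≈ 1.2769e-5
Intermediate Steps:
b(d) = 2*d
Z(m) = 2*m*(14 + m) (Z(m) = (m + 2*7)*(m + m) = (m + 14)*(2*m) = (14 + m)*(2*m) = 2*m*(14 + m))
1/(Z(-205) + (-15985/(-4001) + 37592/(-26819))) = 1/(2*(-205)*(14 - 205) + (-15985/(-4001) + 37592/(-26819))) = 1/(2*(-205)*(-191) + (-15985*(-1/4001) + 37592*(-1/26819))) = 1/(78310 + (15985/4001 - 37592/26819)) = 1/(78310 + 278296123/107302819) = 1/(8403162052013/107302819) = 107302819/8403162052013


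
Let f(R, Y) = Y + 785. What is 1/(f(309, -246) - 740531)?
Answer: -1/739992 ≈ -1.3514e-6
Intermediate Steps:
f(R, Y) = 785 + Y
1/(f(309, -246) - 740531) = 1/((785 - 246) - 740531) = 1/(539 - 740531) = 1/(-739992) = -1/739992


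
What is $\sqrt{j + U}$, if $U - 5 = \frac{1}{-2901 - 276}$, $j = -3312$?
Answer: $\frac{2 i \sqrt{927184505}}{1059} \approx 57.507 i$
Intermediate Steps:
$U = \frac{15884}{3177}$ ($U = 5 + \frac{1}{-2901 - 276} = 5 + \frac{1}{-3177} = 5 - \frac{1}{3177} = \frac{15884}{3177} \approx 4.9997$)
$\sqrt{j + U} = \sqrt{-3312 + \frac{15884}{3177}} = \sqrt{- \frac{10506340}{3177}} = \frac{2 i \sqrt{927184505}}{1059}$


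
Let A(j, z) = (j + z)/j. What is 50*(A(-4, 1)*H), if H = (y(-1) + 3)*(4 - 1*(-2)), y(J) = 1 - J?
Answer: 1125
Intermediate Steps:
H = 30 (H = ((1 - 1*(-1)) + 3)*(4 - 1*(-2)) = ((1 + 1) + 3)*(4 + 2) = (2 + 3)*6 = 5*6 = 30)
A(j, z) = (j + z)/j
50*(A(-4, 1)*H) = 50*(((-4 + 1)/(-4))*30) = 50*(-1/4*(-3)*30) = 50*((3/4)*30) = 50*(45/2) = 1125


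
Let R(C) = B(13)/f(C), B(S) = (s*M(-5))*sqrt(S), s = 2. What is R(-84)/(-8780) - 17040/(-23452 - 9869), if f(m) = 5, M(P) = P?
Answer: 5680/11107 + sqrt(13)/4390 ≈ 0.51221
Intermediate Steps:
B(S) = -10*sqrt(S) (B(S) = (2*(-5))*sqrt(S) = -10*sqrt(S))
R(C) = -2*sqrt(13) (R(C) = -10*sqrt(13)/5 = -10*sqrt(13)*(1/5) = -2*sqrt(13))
R(-84)/(-8780) - 17040/(-23452 - 9869) = -2*sqrt(13)/(-8780) - 17040/(-23452 - 9869) = -2*sqrt(13)*(-1/8780) - 17040/(-33321) = sqrt(13)/4390 - 17040*(-1/33321) = sqrt(13)/4390 + 5680/11107 = 5680/11107 + sqrt(13)/4390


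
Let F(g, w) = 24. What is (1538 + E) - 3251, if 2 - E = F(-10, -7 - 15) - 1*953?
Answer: -782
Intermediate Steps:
E = 931 (E = 2 - (24 - 1*953) = 2 - (24 - 953) = 2 - 1*(-929) = 2 + 929 = 931)
(1538 + E) - 3251 = (1538 + 931) - 3251 = 2469 - 3251 = -782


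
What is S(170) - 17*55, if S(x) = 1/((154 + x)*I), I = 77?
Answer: -23326379/24948 ≈ -935.00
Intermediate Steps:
S(x) = 1/(77*(154 + x)) (S(x) = 1/((154 + x)*77) = (1/77)/(154 + x) = 1/(77*(154 + x)))
S(170) - 17*55 = 1/(77*(154 + 170)) - 17*55 = (1/77)/324 - 1*935 = (1/77)*(1/324) - 935 = 1/24948 - 935 = -23326379/24948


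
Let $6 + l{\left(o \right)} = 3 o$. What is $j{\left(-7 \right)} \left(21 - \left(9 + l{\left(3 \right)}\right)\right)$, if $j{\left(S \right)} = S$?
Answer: $-63$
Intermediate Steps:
$l{\left(o \right)} = -6 + 3 o$
$j{\left(-7 \right)} \left(21 - \left(9 + l{\left(3 \right)}\right)\right) = - 7 \left(21 - \left(3 + 9\right)\right) = - 7 \left(21 - 12\right) = \left(-7\right) 9 = -63$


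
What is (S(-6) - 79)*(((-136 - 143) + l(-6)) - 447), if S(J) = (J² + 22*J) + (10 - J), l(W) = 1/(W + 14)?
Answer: 923313/8 ≈ 1.1541e+5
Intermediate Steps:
l(W) = 1/(14 + W)
S(J) = 10 + J² + 21*J
(S(-6) - 79)*(((-136 - 143) + l(-6)) - 447) = ((10 + (-6)² + 21*(-6)) - 79)*(((-136 - 143) + 1/(14 - 6)) - 447) = ((10 + 36 - 126) - 79)*((-279 + 1/8) - 447) = (-80 - 79)*((-279 + ⅛) - 447) = -159*(-2231/8 - 447) = -159*(-5807/8) = 923313/8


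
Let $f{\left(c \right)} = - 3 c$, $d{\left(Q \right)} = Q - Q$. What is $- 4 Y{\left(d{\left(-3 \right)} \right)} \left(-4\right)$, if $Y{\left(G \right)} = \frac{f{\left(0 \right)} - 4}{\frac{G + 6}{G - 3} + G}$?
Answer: $32$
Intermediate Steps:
$d{\left(Q \right)} = 0$
$Y{\left(G \right)} = - \frac{4}{G + \frac{6 + G}{-3 + G}}$ ($Y{\left(G \right)} = \frac{\left(-3\right) 0 - 4}{\frac{G + 6}{G - 3} + G} = \frac{0 - 4}{\frac{6 + G}{-3 + G} + G} = - \frac{4}{\frac{6 + G}{-3 + G} + G} = - \frac{4}{G + \frac{6 + G}{-3 + G}}$)
$- 4 Y{\left(d{\left(-3 \right)} \right)} \left(-4\right) = - 4 \frac{4 \left(3 - 0\right)}{6 + 0^{2} - 0} \left(-4\right) = - 4 \frac{4 \left(3 + 0\right)}{6 + 0 + 0} \left(-4\right) = - 4 \cdot 4 \cdot \frac{1}{6} \cdot 3 \left(-4\right) = \left(-4\right) 2 \left(-4\right) = \left(-8\right) \left(-4\right) = 32$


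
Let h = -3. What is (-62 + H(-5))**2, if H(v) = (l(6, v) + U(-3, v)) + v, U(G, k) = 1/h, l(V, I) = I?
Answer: 47089/9 ≈ 5232.1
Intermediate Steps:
U(G, k) = -1/3 (U(G, k) = 1/(-3) = -1/3)
H(v) = -1/3 + 2*v (H(v) = (v - 1/3) + v = (-1/3 + v) + v = -1/3 + 2*v)
(-62 + H(-5))**2 = (-62 + (-1/3 + 2*(-5)))**2 = (-62 + (-1/3 - 10))**2 = (-62 - 31/3)**2 = (-217/3)**2 = 47089/9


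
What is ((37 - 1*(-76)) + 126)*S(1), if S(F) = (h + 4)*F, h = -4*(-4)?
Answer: 4780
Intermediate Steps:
h = 16
S(F) = 20*F (S(F) = (16 + 4)*F = 20*F)
((37 - 1*(-76)) + 126)*S(1) = ((37 - 1*(-76)) + 126)*(20*1) = ((37 + 76) + 126)*20 = (113 + 126)*20 = 239*20 = 4780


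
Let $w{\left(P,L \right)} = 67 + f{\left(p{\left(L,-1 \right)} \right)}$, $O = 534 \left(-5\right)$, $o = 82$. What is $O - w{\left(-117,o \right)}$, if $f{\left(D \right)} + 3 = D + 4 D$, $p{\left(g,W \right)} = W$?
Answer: $-2729$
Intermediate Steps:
$O = -2670$
$f{\left(D \right)} = -3 + 5 D$ ($f{\left(D \right)} = -3 + \left(D + 4 D\right) = -3 + 5 D$)
$w{\left(P,L \right)} = 59$ ($w{\left(P,L \right)} = 67 + \left(-3 + 5 \left(-1\right)\right) = 67 - 8 = 59$)
$O - w{\left(-117,o \right)} = -2670 - 59 = -2729$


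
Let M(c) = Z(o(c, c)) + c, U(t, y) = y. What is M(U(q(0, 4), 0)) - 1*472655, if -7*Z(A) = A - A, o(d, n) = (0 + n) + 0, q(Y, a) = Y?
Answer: -472655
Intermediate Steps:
o(d, n) = n (o(d, n) = n + 0 = n)
Z(A) = 0 (Z(A) = -(A - A)/7 = -⅐*0 = 0)
M(c) = c (M(c) = 0 + c = c)
M(U(q(0, 4), 0)) - 1*472655 = 0 - 1*472655 = 0 - 472655 = -472655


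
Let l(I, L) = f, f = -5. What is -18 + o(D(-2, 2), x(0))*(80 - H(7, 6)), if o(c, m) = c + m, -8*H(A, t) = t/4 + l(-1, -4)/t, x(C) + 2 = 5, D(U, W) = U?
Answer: 745/12 ≈ 62.083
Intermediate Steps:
l(I, L) = -5
x(C) = 3 (x(C) = -2 + 5 = 3)
H(A, t) = -t/32 + 5/(8*t) (H(A, t) = -(t/4 - 5/t)/8 = -(-5/t + t/4)/8 = -t/32 + 5/(8*t))
-18 + o(D(-2, 2), x(0))*(80 - H(7, 6)) = -18 + (-2 + 3)*(80 - (20 - 1*6²)/(32*6)) = -18 + 1*(80 - (20 - 1*36)/(32*6)) = -18 + 1*(80 - (20 - 36)/(32*6)) = -18 + 1*(80 - (-16)/(32*6)) = -18 + 1*(80 - 1*(-1/12)) = -18 + 1*(80 + 1/12) = -18 + 1*(961/12) = -18 + 961/12 = 745/12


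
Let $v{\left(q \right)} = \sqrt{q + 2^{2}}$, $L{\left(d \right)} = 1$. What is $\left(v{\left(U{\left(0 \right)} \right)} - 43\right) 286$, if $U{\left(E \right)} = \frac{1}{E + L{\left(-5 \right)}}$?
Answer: $-12298 + 286 \sqrt{5} \approx -11658.0$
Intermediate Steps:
$U{\left(E \right)} = \frac{1}{1 + E}$ ($U{\left(E \right)} = \frac{1}{E + 1} = \frac{1}{1 + E}$)
$v{\left(q \right)} = \sqrt{4 + q}$ ($v{\left(q \right)} = \sqrt{q + 4} = \sqrt{4 + q}$)
$\left(v{\left(U{\left(0 \right)} \right)} - 43\right) 286 = \left(\sqrt{4 + \frac{1}{1 + 0}} - 43\right) 286 = \left(\sqrt{4 + 1^{-1}} - 43\right) 286 = \left(\sqrt{4 + 1} - 43\right) 286 = \left(\sqrt{5} - 43\right) 286 = \left(-43 + \sqrt{5}\right) 286 = -12298 + 286 \sqrt{5}$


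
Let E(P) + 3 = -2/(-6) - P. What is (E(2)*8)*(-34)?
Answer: 3808/3 ≈ 1269.3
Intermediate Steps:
E(P) = -8/3 - P (E(P) = -3 + (-2/(-6) - P) = -3 + (-2*(-1/6) - P) = -3 + (1/3 - P) = -8/3 - P)
(E(2)*8)*(-34) = ((-8/3 - 1*2)*8)*(-34) = ((-8/3 - 2)*8)*(-34) = -14/3*8*(-34) = -112/3*(-34) = 3808/3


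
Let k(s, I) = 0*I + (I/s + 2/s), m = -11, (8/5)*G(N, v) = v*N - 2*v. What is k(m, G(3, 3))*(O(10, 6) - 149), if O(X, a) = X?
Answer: 4309/88 ≈ 48.966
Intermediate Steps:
G(N, v) = -5*v/4 + 5*N*v/8 (G(N, v) = 5*(v*N - 2*v)/8 = 5*(N*v - 2*v)/8 = 5*(-2*v + N*v)/8 = -5*v/4 + 5*N*v/8)
k(s, I) = 2/s + I/s (k(s, I) = 0 + (2/s + I/s) = 2/s + I/s)
k(m, G(3, 3))*(O(10, 6) - 149) = ((2 + (5/8)*3*(-2 + 3))/(-11))*(10 - 149) = -(2 + (5/8)*3*1)/11*(-139) = -(2 + 15/8)/11*(-139) = -1/11*31/8*(-139) = -31/88*(-139) = 4309/88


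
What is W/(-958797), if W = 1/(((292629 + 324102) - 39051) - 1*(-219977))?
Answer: -1/764791138629 ≈ -1.3075e-12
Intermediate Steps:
W = 1/797657 (W = 1/((616731 - 39051) + 219977) = 1/(577680 + 219977) = 1/797657 ≈ 1.2537e-6)
W/(-958797) = (1/797657)/(-958797) = (1/797657)*(-1/958797) = -1/764791138629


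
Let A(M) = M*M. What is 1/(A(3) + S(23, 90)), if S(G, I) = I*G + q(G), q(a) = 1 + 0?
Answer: 1/2080 ≈ 0.00048077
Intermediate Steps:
q(a) = 1
S(G, I) = 1 + G*I (S(G, I) = I*G + 1 = G*I + 1 = 1 + G*I)
A(M) = M**2
1/(A(3) + S(23, 90)) = 1/(3**2 + (1 + 23*90)) = 1/(9 + (1 + 2070)) = 1/(9 + 2071) = 1/2080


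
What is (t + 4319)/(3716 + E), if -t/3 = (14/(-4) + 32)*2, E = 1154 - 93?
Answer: 244/281 ≈ 0.86833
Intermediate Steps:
E = 1061
t = -171 (t = -3*(14/(-4) + 32)*2 = -3*(14*(-¼) + 32)*2 = -3*(-7/2 + 32)*2 = -171*2/2 = -3*57 = -171)
(t + 4319)/(3716 + E) = (-171 + 4319)/(3716 + 1061) = 4148/4777 = 4148*(1/4777) = 244/281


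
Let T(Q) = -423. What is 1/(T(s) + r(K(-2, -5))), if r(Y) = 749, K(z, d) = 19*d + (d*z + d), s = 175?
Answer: 1/326 ≈ 0.0030675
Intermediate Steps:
K(z, d) = 20*d + d*z (K(z, d) = 19*d + (d + d*z) = 20*d + d*z)
1/(T(s) + r(K(-2, -5))) = 1/(-423 + 749) = 1/326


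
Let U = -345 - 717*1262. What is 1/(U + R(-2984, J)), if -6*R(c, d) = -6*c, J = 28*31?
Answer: -1/908183 ≈ -1.1011e-6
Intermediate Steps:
J = 868
R(c, d) = c (R(c, d) = -(-1)*c = c)
U = -905199 (U = -345 - 904854 = -905199)
1/(U + R(-2984, J)) = 1/(-905199 - 2984) = 1/(-908183) = -1/908183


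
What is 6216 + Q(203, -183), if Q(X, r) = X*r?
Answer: -30933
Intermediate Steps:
6216 + Q(203, -183) = 6216 + 203*(-183) = 6216 - 37149 = -30933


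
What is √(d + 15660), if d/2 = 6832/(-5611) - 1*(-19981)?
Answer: √1751088611958/5611 ≈ 235.84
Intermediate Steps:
d = 224213118/5611 (d = 2*(6832/(-5611) - 1*(-19981)) = 2*(6832*(-1/5611) + 19981) = 2*(-6832/5611 + 19981) = 2*(112106559/5611) = 224213118/5611 ≈ 39960.)
√(d + 15660) = √(224213118/5611 + 15660) = √(312081378/5611) = √1751088611958/5611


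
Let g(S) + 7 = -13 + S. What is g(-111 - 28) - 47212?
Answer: -47371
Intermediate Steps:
g(S) = -20 + S (g(S) = -7 + (-13 + S) = -20 + S)
g(-111 - 28) - 47212 = (-20 + (-111 - 28)) - 47212 = (-20 - 139) - 47212 = -159 - 47212 = -47371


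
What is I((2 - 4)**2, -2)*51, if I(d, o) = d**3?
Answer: 3264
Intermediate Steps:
I((2 - 4)**2, -2)*51 = ((2 - 4)**2)**3*51 = ((-2)**2)**3*51 = 4**3*51 = 64*51 = 3264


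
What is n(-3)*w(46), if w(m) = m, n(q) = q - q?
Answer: 0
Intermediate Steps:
n(q) = 0
n(-3)*w(46) = 0*46 = 0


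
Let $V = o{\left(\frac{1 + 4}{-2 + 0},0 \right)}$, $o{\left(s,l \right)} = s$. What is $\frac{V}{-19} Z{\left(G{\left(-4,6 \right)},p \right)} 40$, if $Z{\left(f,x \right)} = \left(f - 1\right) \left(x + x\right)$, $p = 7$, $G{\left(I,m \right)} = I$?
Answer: $- \frac{7000}{19} \approx -368.42$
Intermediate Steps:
$V = - \frac{5}{2}$ ($V = \frac{1 + 4}{-2 + 0} = \frac{5}{-2} = 5 \left(- \frac{1}{2}\right) = - \frac{5}{2} \approx -2.5$)
$Z{\left(f,x \right)} = 2 x \left(-1 + f\right)$ ($Z{\left(f,x \right)} = \left(-1 + f\right) 2 x = 2 x \left(-1 + f\right)$)
$\frac{V}{-19} Z{\left(G{\left(-4,6 \right)},p \right)} 40 = - \frac{5}{2 \left(-19\right)} 2 \cdot 7 \left(-1 - 4\right) 40 = \left(- \frac{5}{2}\right) \left(- \frac{1}{19}\right) 2 \cdot 7 \left(-5\right) 40 = \frac{5}{38} \left(-70\right) 40 = \left(- \frac{175}{19}\right) 40 = - \frac{7000}{19}$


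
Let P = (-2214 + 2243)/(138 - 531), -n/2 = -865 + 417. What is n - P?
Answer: 352157/393 ≈ 896.07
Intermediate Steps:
n = 896 (n = -2*(-865 + 417) = -2*(-448) = 896)
P = -29/393 (P = 29/(-393) = 29*(-1/393) = -29/393 ≈ -0.073791)
n - P = 896 - 1*(-29/393) = 896 + 29/393 = 352157/393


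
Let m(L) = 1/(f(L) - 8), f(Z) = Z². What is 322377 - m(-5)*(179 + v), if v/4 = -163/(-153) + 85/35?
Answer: 5869311362/18207 ≈ 3.2237e+5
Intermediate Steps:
v = 14968/1071 (v = 4*(-163/(-153) + 85/35) = 4*(-163*(-1/153) + 85*(1/35)) = 4*(163/153 + 17/7) = 4*(3742/1071) = 14968/1071 ≈ 13.976)
m(L) = 1/(-8 + L²) (m(L) = 1/(L² - 8) = 1/(-8 + L²))
322377 - m(-5)*(179 + v) = 322377 - (179 + 14968/1071)/(-8 + (-5)²) = 322377 - 206677/((-8 + 25)*1071) = 322377 - 206677/(17*1071) = 322377 - 1*206677/18207 = 322377 - 206677/18207 = 5869311362/18207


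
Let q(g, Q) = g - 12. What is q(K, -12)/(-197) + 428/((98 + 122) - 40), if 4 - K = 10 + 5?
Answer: 22114/8865 ≈ 2.4945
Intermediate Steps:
K = -11 (K = 4 - (10 + 5) = 4 - 1*15 = 4 - 15 = -11)
q(g, Q) = -12 + g
q(K, -12)/(-197) + 428/((98 + 122) - 40) = (-12 - 11)/(-197) + 428/((98 + 122) - 40) = -23*(-1/197) + 428/(220 - 40) = 23/197 + 428/180 = 23/197 + 428*(1/180) = 23/197 + 107/45 = 22114/8865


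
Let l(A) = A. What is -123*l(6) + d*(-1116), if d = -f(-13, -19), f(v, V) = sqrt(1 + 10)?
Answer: -738 + 1116*sqrt(11) ≈ 2963.4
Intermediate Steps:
f(v, V) = sqrt(11)
d = -sqrt(11) ≈ -3.3166
-123*l(6) + d*(-1116) = -123*6 - sqrt(11)*(-1116) = -738 + 1116*sqrt(11)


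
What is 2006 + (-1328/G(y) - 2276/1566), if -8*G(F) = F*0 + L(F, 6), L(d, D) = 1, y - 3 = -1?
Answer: 9888152/783 ≈ 12629.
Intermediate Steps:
y = 2 (y = 3 - 1 = 2)
G(F) = -⅛ (G(F) = -(F*0 + 1)/8 = -(0 + 1)/8 = -⅛*1 = -⅛)
2006 + (-1328/G(y) - 2276/1566) = 2006 + (-1328/(-⅛) - 2276/1566) = 2006 + (-1328*(-8) - 2276*1/1566) = 2006 + (10624 - 1138/783) = 2006 + 8317454/783 = 9888152/783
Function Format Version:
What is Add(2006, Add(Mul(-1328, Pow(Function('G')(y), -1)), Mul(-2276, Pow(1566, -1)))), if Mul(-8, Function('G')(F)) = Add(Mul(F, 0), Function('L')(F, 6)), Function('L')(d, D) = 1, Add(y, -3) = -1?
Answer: Rational(9888152, 783) ≈ 12629.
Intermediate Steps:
y = 2 (y = Add(3, -1) = 2)
Function('G')(F) = Rational(-1, 8) (Function('G')(F) = Mul(Rational(-1, 8), Add(Mul(F, 0), 1)) = Mul(Rational(-1, 8), Add(0, 1)) = Mul(Rational(-1, 8), 1) = Rational(-1, 8))
Add(2006, Add(Mul(-1328, Pow(Function('G')(y), -1)), Mul(-2276, Pow(1566, -1)))) = Add(2006, Add(Mul(-1328, Pow(Rational(-1, 8), -1)), Mul(-2276, Pow(1566, -1)))) = Add(2006, Add(Mul(-1328, -8), Mul(-2276, Rational(1, 1566)))) = Add(2006, Add(10624, Rational(-1138, 783))) = Add(2006, Rational(8317454, 783)) = Rational(9888152, 783)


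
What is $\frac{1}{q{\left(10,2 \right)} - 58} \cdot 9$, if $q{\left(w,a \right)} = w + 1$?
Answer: $- \frac{9}{47} \approx -0.19149$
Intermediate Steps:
$q{\left(w,a \right)} = 1 + w$
$\frac{1}{q{\left(10,2 \right)} - 58} \cdot 9 = \frac{1}{\left(1 + 10\right) - 58} \cdot 9 = \frac{1}{11 - 58} \cdot 9 = \frac{1}{-47} \cdot 9 = \left(- \frac{1}{47}\right) 9 = - \frac{9}{47}$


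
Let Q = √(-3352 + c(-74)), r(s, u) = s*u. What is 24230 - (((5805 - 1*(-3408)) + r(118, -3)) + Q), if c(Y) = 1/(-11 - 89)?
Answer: 15371 - I*√335201/10 ≈ 15371.0 - 57.897*I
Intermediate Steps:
c(Y) = -1/100 (c(Y) = 1/(-100) = -1/100)
Q = I*√335201/10 (Q = √(-3352 - 1/100) = √(-335201/100) = I*√335201/10 ≈ 57.897*I)
24230 - (((5805 - 1*(-3408)) + r(118, -3)) + Q) = 24230 - (((5805 - 1*(-3408)) + 118*(-3)) + I*√335201/10) = 24230 - (((5805 + 3408) - 354) + I*√335201/10) = 24230 - ((9213 - 354) + I*√335201/10) = 24230 - (8859 + I*√335201/10) = 24230 + (-8859 - I*√335201/10) = 15371 - I*√335201/10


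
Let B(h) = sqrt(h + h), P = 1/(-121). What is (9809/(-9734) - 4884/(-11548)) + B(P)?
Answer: -16433369/28102058 + I*sqrt(2)/11 ≈ -0.58477 + 0.12856*I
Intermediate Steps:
P = -1/121 ≈ -0.0082645
B(h) = sqrt(2)*sqrt(h) (B(h) = sqrt(2*h) = sqrt(2)*sqrt(h))
(9809/(-9734) - 4884/(-11548)) + B(P) = (9809/(-9734) - 4884/(-11548)) + sqrt(2)*sqrt(-1/121) = (9809*(-1/9734) - 4884*(-1/11548)) + sqrt(2)*(I/11) = (-9809/9734 + 1221/2887) + I*sqrt(2)/11 = -16433369/28102058 + I*sqrt(2)/11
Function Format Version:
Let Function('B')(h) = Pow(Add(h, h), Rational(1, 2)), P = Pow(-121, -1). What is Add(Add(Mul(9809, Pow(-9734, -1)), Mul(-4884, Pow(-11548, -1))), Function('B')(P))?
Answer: Add(Rational(-16433369, 28102058), Mul(Rational(1, 11), I, Pow(2, Rational(1, 2)))) ≈ Add(-0.58477, Mul(0.12856, I))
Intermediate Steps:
P = Rational(-1, 121) ≈ -0.0082645
Function('B')(h) = Mul(Pow(2, Rational(1, 2)), Pow(h, Rational(1, 2))) (Function('B')(h) = Pow(Mul(2, h), Rational(1, 2)) = Mul(Pow(2, Rational(1, 2)), Pow(h, Rational(1, 2))))
Add(Add(Mul(9809, Pow(-9734, -1)), Mul(-4884, Pow(-11548, -1))), Function('B')(P)) = Add(Add(Mul(9809, Pow(-9734, -1)), Mul(-4884, Pow(-11548, -1))), Mul(Pow(2, Rational(1, 2)), Pow(Rational(-1, 121), Rational(1, 2)))) = Add(Add(Mul(9809, Rational(-1, 9734)), Mul(-4884, Rational(-1, 11548))), Mul(Pow(2, Rational(1, 2)), Mul(Rational(1, 11), I))) = Add(Add(Rational(-9809, 9734), Rational(1221, 2887)), Mul(Rational(1, 11), I, Pow(2, Rational(1, 2)))) = Add(Rational(-16433369, 28102058), Mul(Rational(1, 11), I, Pow(2, Rational(1, 2))))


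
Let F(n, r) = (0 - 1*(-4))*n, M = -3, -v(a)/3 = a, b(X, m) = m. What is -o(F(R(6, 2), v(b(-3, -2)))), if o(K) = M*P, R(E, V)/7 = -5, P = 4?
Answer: 12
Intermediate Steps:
R(E, V) = -35 (R(E, V) = 7*(-5) = -35)
v(a) = -3*a
F(n, r) = 4*n (F(n, r) = (0 + 4)*n = 4*n)
o(K) = -12 (o(K) = -3*4 = -12)
-o(F(R(6, 2), v(b(-3, -2)))) = -1*(-12) = 12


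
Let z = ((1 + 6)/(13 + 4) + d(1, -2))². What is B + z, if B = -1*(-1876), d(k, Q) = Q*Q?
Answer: 547789/289 ≈ 1895.5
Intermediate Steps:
d(k, Q) = Q²
B = 1876
z = 5625/289 (z = ((1 + 6)/(13 + 4) + (-2)²)² = (7/17 + 4)² = (75/17)² = 5625/289 ≈ 19.464)
B + z = 1876 + 5625/289 = 547789/289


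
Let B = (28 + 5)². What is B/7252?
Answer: 1089/7252 ≈ 0.15017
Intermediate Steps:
B = 1089 (B = 33² = 1089)
B/7252 = 1089/7252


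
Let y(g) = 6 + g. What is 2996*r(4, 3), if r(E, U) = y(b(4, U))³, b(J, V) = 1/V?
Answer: 20549564/27 ≈ 7.6110e+5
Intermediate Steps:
r(E, U) = (6 + 1/U)³
2996*r(4, 3) = 2996*((1 + 6*3)³/3³) = 2996*((1 + 18)³/27) = 2996*((1/27)*19³) = 2996*((1/27)*6859) = 2996*(6859/27) = 20549564/27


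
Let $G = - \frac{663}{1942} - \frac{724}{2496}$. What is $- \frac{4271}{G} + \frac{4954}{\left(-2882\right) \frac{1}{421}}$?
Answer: $\frac{3330053749025}{551336687} \approx 6040.0$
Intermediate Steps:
$G = - \frac{382607}{605904}$ ($G = \left(-663\right) \frac{1}{1942} - \frac{181}{624} = - \frac{663}{1942} - \frac{181}{624} = - \frac{382607}{605904} \approx -0.63146$)
$- \frac{4271}{G} + \frac{4954}{\left(-2882\right) \frac{1}{421}} = - \frac{4271}{- \frac{382607}{605904}} + \frac{4954}{\left(-2882\right) \frac{1}{421}} = \left(-4271\right) \left(- \frac{605904}{382607}\right) + \frac{4954}{\left(-2882\right) \frac{1}{421}} = \frac{2587815984}{382607} + \frac{4954}{- \frac{2882}{421}} = \frac{2587815984}{382607} + 4954 \left(- \frac{421}{2882}\right) = \frac{2587815984}{382607} - \frac{1042817}{1441} = \frac{3330053749025}{551336687}$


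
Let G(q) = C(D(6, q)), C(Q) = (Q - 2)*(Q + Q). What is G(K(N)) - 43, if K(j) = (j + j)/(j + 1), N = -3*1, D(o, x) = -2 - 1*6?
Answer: 117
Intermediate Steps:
D(o, x) = -8 (D(o, x) = -2 - 6 = -8)
N = -3
C(Q) = 2*Q*(-2 + Q) (C(Q) = (-2 + Q)*(2*Q) = 2*Q*(-2 + Q))
K(j) = 2*j/(1 + j) (K(j) = (2*j)/(1 + j) = 2*j/(1 + j))
G(q) = 160 (G(q) = 2*(-8)*(-2 - 8) = 2*(-8)*(-10) = 160)
G(K(N)) - 43 = 160 - 43 = 117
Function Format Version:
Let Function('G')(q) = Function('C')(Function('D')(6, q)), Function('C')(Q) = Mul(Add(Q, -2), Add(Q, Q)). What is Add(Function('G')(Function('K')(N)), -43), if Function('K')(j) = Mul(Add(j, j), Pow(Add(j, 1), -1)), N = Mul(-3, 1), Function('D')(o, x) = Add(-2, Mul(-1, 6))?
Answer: 117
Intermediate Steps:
Function('D')(o, x) = -8 (Function('D')(o, x) = Add(-2, -6) = -8)
N = -3
Function('C')(Q) = Mul(2, Q, Add(-2, Q)) (Function('C')(Q) = Mul(Add(-2, Q), Mul(2, Q)) = Mul(2, Q, Add(-2, Q)))
Function('K')(j) = Mul(2, j, Pow(Add(1, j), -1)) (Function('K')(j) = Mul(Mul(2, j), Pow(Add(1, j), -1)) = Mul(2, j, Pow(Add(1, j), -1)))
Function('G')(q) = 160 (Function('G')(q) = Mul(2, -8, Add(-2, -8)) = Mul(2, -8, -10) = 160)
Add(Function('G')(Function('K')(N)), -43) = Add(160, -43) = 117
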